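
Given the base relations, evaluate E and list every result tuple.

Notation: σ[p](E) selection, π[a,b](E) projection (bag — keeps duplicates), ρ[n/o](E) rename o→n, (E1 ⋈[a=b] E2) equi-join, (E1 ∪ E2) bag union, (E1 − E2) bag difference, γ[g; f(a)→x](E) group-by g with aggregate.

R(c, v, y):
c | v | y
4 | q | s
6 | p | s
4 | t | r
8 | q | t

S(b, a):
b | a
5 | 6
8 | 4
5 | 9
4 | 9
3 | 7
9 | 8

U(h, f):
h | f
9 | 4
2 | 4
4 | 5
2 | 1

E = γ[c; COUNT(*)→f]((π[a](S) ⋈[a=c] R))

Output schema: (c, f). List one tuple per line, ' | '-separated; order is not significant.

Subexpression sizes:
  S → 6
  π[a](S) → 6
  R → 4
  (π[a](S) ⋈[a=c] R) → 4
  γ[c; COUNT(*)→f]((π[a](S) ⋈[a=c] R)) → 3

== RESULT ==
c | f
4 | 2
6 | 1
8 | 1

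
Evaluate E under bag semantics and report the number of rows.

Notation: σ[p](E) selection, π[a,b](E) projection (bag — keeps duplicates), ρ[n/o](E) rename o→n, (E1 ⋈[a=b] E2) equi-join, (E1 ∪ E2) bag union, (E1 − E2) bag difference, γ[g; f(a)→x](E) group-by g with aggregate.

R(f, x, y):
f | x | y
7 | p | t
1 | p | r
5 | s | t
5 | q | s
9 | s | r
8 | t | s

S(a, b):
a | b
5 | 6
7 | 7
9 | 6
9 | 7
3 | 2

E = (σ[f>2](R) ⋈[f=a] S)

Row counts bottom-up:
  R → 6
  σ[f>2](R) → 5
  S → 5
  (σ[f>2](R) ⋈[f=a] S) → 5

|E| = 5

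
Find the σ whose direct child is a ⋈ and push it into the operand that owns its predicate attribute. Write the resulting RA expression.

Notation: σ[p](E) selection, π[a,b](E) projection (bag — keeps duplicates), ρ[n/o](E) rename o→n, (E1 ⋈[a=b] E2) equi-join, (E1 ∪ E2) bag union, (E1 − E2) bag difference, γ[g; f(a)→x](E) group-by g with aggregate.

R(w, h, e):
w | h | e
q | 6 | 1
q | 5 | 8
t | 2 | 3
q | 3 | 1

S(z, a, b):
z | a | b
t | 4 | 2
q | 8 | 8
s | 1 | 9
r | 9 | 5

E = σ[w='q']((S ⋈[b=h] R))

σ filters on w, owned by the right side.
E' = (S ⋈[b=h] σ[w='q'](R))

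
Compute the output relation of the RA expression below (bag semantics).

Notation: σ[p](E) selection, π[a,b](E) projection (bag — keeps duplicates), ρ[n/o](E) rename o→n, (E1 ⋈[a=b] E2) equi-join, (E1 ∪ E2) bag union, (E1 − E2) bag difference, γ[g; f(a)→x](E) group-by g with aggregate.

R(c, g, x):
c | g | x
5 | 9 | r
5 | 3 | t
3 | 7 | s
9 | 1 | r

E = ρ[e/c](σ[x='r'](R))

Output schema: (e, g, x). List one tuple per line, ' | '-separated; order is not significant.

Stepwise |·|:
  R → 4
  σ[x='r'](R) → 2
  ρ[e/c](σ[x='r'](R)) → 2

== RESULT ==
e | g | x
5 | 9 | r
9 | 1 | r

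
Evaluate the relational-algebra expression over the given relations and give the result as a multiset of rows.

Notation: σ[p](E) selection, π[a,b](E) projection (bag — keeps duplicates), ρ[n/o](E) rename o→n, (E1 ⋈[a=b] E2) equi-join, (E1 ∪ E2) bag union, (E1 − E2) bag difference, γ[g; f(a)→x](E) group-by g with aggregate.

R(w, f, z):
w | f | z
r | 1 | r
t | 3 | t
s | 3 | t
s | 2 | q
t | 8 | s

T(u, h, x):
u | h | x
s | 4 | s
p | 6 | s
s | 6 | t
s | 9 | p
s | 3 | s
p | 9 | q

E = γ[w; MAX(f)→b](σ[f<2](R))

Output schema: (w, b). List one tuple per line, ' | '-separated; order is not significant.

Stepwise |·|:
  R → 5
  σ[f<2](R) → 1
  γ[w; MAX(f)→b](σ[f<2](R)) → 1

== RESULT ==
w | b
r | 1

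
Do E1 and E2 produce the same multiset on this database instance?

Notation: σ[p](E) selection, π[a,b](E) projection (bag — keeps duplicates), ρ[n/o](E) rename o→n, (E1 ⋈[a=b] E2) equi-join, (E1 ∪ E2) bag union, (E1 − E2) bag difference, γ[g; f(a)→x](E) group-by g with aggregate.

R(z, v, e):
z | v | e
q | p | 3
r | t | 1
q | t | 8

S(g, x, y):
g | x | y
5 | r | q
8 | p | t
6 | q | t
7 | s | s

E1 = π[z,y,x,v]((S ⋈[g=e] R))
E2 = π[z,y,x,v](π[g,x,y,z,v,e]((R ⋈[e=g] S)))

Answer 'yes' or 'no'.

E1 per-node cardinality:
  S → 4
  R → 3
  (S ⋈[g=e] R) → 1
  π[z,y,x,v]((S ⋈[g=e] R)) → 1
E2 per-node cardinality:
  R → 3
  S → 4
  (R ⋈[e=g] S) → 1
  π[g,x,y,z,v,e]((R ⋈[e=g] S)) → 1
  π[z,y,x,v](π[g,x,y,z,v,e]((R ⋈[e=g] S))) → 1

E1 and E2 produce the same multiset:
z | y | x | v
q | t | p | t

yes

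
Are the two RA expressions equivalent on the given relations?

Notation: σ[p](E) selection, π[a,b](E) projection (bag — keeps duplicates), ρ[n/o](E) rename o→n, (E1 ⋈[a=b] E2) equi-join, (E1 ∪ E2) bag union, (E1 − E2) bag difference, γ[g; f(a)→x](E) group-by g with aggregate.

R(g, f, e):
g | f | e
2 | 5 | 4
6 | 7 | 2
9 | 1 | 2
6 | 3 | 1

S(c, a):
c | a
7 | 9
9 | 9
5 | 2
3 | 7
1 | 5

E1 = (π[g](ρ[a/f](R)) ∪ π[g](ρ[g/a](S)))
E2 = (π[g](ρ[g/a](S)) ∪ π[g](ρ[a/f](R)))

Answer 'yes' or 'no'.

E1 per-node cardinality:
  R → 4
  ρ[a/f](R) → 4
  π[g](ρ[a/f](R)) → 4
  S → 5
  ρ[g/a](S) → 5
  π[g](ρ[g/a](S)) → 5
  (π[g](ρ[a/f](R)) ∪ π[g](ρ[g/a](S))) → 9
E2 per-node cardinality:
  S → 5
  ρ[g/a](S) → 5
  π[g](ρ[g/a](S)) → 5
  R → 4
  ρ[a/f](R) → 4
  π[g](ρ[a/f](R)) → 4
  (π[g](ρ[g/a](S)) ∪ π[g](ρ[a/f](R))) → 9

E1 and E2 produce the same multiset:
g
2
2
5
6
6
7
9
9
9

yes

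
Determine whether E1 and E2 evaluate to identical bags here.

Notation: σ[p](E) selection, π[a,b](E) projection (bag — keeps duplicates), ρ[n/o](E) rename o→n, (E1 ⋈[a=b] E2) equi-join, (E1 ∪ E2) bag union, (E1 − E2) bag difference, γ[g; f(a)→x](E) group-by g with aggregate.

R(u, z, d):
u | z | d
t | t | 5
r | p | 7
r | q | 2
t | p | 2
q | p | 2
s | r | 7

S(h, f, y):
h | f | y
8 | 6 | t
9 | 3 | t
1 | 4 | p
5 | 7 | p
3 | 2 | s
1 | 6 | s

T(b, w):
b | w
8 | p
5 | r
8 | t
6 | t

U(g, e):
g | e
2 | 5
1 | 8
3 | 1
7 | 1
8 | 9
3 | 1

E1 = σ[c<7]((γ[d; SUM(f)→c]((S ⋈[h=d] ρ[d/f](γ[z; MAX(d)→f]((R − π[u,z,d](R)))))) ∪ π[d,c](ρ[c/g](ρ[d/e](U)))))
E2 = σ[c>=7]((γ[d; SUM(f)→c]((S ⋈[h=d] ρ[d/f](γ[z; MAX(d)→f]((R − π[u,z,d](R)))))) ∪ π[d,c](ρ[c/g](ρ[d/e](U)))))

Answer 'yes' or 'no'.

E1 row counts bottom-up:
  S → 6
  R → 6
  R → 6
  π[u,z,d](R) → 6
  (R − π[u,z,d](R)) → 0
  γ[z; MAX(d)→f]((R − π[u,z,d](R))) → 0
  ρ[d/f](γ[z; MAX(d)→f]((R − π[u,z,d](R)))) → 0
  (S ⋈[h=d] ρ[d/f](γ[z; MAX(d)→f]((R − π[u,z,d](R))))) → 0
  γ[d; SUM(f)→c]((S ⋈[h=d] ρ[d/f](γ[z; MAX(d)→f]((R − π[u,z,d](R)))))) → 0
  U → 6
  ρ[d/e](U) → 6
  ρ[c/g](ρ[d/e](U)) → 6
  π[d,c](ρ[c/g](ρ[d/e](U))) → 6
  (γ[d; SUM(f)→c]((S ⋈[h=d] ρ[d/f](γ[z; MAX(d)→f]((R − π[u,z,d](R)))))) ∪ π[d,c](ρ[c/g](ρ[d/e](U)))) → 6
  σ[c<7]((γ[d; SUM(f)→c]((S ⋈[h=d] ρ[d/f](γ[z; MAX(d)→f]((R − π[u,z,d](R)))))) ∪ π[d,c](ρ[c/g](ρ[d/e](U))))) → 4
E2 row counts bottom-up:
  S → 6
  R → 6
  R → 6
  π[u,z,d](R) → 6
  (R − π[u,z,d](R)) → 0
  γ[z; MAX(d)→f]((R − π[u,z,d](R))) → 0
  ρ[d/f](γ[z; MAX(d)→f]((R − π[u,z,d](R)))) → 0
  (S ⋈[h=d] ρ[d/f](γ[z; MAX(d)→f]((R − π[u,z,d](R))))) → 0
  γ[d; SUM(f)→c]((S ⋈[h=d] ρ[d/f](γ[z; MAX(d)→f]((R − π[u,z,d](R)))))) → 0
  U → 6
  ρ[d/e](U) → 6
  ρ[c/g](ρ[d/e](U)) → 6
  π[d,c](ρ[c/g](ρ[d/e](U))) → 6
  (γ[d; SUM(f)→c]((S ⋈[h=d] ρ[d/f](γ[z; MAX(d)→f]((R − π[u,z,d](R)))))) ∪ π[d,c](ρ[c/g](ρ[d/e](U)))) → 6
  σ[c>=7]((γ[d; SUM(f)→c]((S ⋈[h=d] ρ[d/f](γ[z; MAX(d)→f]((R − π[u,z,d](R)))))) ∪ π[d,c](ρ[c/g](ρ[d/e](U))))) → 2

E1 result:
d | c
1 | 3
1 | 3
5 | 2
8 | 1
E2 result:
d | c
1 | 7
9 | 8
Witness: (1, 7) appears 0× in E1 but 1× in E2.

no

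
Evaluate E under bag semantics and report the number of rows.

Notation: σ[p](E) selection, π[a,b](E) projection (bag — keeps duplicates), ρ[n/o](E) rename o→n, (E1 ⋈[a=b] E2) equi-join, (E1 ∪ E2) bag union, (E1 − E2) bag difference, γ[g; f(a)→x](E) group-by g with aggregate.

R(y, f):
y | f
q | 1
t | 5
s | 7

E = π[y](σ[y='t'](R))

Per-node cardinality:
  R → 3
  σ[y='t'](R) → 1
  π[y](σ[y='t'](R)) → 1

|E| = 1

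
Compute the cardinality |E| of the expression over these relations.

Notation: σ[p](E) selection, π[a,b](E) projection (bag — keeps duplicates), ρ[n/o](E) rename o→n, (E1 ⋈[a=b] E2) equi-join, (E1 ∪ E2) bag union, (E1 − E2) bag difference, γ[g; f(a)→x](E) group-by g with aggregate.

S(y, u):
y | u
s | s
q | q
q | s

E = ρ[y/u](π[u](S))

Stepwise |·|:
  S → 3
  π[u](S) → 3
  ρ[y/u](π[u](S)) → 3

|E| = 3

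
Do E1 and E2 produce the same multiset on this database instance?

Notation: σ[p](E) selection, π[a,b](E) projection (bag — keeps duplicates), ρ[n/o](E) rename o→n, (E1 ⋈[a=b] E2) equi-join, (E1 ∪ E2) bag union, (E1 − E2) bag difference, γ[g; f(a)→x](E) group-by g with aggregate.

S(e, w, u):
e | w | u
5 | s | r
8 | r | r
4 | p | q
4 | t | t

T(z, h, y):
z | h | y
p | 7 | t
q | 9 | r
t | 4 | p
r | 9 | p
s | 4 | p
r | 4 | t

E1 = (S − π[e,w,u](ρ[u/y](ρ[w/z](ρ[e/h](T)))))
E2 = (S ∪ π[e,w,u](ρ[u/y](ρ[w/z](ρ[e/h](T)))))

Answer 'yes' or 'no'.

E1 stepwise |·|:
  S → 4
  T → 6
  ρ[e/h](T) → 6
  ρ[w/z](ρ[e/h](T)) → 6
  ρ[u/y](ρ[w/z](ρ[e/h](T))) → 6
  π[e,w,u](ρ[u/y](ρ[w/z](ρ[e/h](T)))) → 6
  (S − π[e,w,u](ρ[u/y](ρ[w/z](ρ[e/h](T))))) → 4
E2 stepwise |·|:
  S → 4
  T → 6
  ρ[e/h](T) → 6
  ρ[w/z](ρ[e/h](T)) → 6
  ρ[u/y](ρ[w/z](ρ[e/h](T))) → 6
  π[e,w,u](ρ[u/y](ρ[w/z](ρ[e/h](T)))) → 6
  (S ∪ π[e,w,u](ρ[u/y](ρ[w/z](ρ[e/h](T))))) → 10

E1 result:
e | w | u
4 | p | q
4 | t | t
5 | s | r
8 | r | r
E2 result:
e | w | u
4 | p | q
4 | r | t
4 | s | p
4 | t | p
4 | t | t
5 | s | r
7 | p | t
8 | r | r
9 | q | r
9 | r | p
Witness: (7, 'p', 't') appears 0× in E1 but 1× in E2.

no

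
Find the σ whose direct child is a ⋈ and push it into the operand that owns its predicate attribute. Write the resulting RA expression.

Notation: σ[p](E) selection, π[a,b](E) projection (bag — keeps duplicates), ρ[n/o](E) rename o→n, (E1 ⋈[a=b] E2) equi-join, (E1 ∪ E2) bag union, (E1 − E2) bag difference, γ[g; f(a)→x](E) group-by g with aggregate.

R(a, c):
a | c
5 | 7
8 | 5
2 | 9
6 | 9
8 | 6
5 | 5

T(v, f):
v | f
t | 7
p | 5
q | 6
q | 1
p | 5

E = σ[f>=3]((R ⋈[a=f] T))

σ filters on f, owned by the right side.
E' = (R ⋈[a=f] σ[f>=3](T))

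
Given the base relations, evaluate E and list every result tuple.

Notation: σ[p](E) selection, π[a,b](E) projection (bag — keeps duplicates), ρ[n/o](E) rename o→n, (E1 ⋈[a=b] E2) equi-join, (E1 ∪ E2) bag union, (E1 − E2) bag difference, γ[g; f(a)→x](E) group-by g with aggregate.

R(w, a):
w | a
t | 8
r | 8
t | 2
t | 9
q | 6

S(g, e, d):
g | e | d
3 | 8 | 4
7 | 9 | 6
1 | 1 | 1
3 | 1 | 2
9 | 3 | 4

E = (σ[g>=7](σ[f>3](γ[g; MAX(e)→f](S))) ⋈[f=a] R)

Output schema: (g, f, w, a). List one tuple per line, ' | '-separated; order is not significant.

Stepwise |·|:
  S → 5
  γ[g; MAX(e)→f](S) → 4
  σ[f>3](γ[g; MAX(e)→f](S)) → 2
  σ[g>=7](σ[f>3](γ[g; MAX(e)→f](S))) → 1
  R → 5
  (σ[g>=7](σ[f>3](γ[g; MAX(e)→f](S))) ⋈[f=a] R) → 1

== RESULT ==
g | f | w | a
7 | 9 | t | 9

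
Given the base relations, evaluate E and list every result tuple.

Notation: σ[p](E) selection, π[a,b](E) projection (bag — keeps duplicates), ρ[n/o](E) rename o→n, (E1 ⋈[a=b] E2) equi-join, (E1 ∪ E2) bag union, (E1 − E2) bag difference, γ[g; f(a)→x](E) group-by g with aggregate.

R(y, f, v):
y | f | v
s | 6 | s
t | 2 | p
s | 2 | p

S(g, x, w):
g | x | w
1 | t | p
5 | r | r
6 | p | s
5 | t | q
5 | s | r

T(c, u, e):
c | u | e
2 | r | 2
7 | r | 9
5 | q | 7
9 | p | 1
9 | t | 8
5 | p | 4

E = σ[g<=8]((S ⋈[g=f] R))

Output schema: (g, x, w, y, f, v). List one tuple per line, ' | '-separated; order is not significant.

Row counts bottom-up:
  S → 5
  R → 3
  (S ⋈[g=f] R) → 1
  σ[g<=8]((S ⋈[g=f] R)) → 1

== RESULT ==
g | x | w | y | f | v
6 | p | s | s | 6 | s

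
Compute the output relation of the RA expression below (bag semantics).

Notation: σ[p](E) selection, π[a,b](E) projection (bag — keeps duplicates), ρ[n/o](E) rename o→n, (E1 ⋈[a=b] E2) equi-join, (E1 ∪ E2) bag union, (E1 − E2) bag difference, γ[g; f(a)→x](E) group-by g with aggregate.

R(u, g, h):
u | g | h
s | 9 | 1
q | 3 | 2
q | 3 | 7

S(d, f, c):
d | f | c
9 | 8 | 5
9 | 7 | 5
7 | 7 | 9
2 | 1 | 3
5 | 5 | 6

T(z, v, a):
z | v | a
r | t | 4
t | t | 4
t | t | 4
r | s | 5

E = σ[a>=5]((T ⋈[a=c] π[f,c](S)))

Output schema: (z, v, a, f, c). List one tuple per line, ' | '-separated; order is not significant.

Row counts bottom-up:
  T → 4
  S → 5
  π[f,c](S) → 5
  (T ⋈[a=c] π[f,c](S)) → 2
  σ[a>=5]((T ⋈[a=c] π[f,c](S))) → 2

== RESULT ==
z | v | a | f | c
r | s | 5 | 7 | 5
r | s | 5 | 8 | 5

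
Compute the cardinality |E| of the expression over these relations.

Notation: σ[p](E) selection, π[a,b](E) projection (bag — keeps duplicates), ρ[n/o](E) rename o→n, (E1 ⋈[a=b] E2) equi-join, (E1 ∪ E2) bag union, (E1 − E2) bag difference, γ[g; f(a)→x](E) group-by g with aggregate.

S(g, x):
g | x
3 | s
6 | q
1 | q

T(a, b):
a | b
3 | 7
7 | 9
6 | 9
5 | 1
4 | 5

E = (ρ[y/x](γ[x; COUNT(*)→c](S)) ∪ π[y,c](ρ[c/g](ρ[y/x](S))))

Per-node cardinality:
  S → 3
  γ[x; COUNT(*)→c](S) → 2
  ρ[y/x](γ[x; COUNT(*)→c](S)) → 2
  S → 3
  ρ[y/x](S) → 3
  ρ[c/g](ρ[y/x](S)) → 3
  π[y,c](ρ[c/g](ρ[y/x](S))) → 3
  (ρ[y/x](γ[x; COUNT(*)→c](S)) ∪ π[y,c](ρ[c/g](ρ[y/x](S)))) → 5

|E| = 5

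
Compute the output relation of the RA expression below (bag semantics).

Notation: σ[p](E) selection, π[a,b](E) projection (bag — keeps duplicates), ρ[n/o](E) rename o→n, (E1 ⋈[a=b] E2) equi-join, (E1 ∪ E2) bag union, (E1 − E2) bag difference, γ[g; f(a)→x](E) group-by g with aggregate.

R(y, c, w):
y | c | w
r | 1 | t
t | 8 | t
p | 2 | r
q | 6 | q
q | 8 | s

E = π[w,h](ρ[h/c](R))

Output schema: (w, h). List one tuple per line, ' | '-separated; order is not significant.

Subexpression sizes:
  R → 5
  ρ[h/c](R) → 5
  π[w,h](ρ[h/c](R)) → 5

== RESULT ==
w | h
q | 6
r | 2
s | 8
t | 1
t | 8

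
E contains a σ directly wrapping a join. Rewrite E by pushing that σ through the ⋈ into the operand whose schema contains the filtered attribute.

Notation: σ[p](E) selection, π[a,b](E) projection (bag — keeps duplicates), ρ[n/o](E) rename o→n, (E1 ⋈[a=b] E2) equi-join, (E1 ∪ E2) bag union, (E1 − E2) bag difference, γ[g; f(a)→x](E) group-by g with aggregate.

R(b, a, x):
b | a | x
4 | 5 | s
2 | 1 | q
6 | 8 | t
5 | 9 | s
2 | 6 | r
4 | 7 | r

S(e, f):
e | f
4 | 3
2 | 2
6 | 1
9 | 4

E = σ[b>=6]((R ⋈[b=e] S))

σ filters on b, owned by the left side.
E' = (σ[b>=6](R) ⋈[b=e] S)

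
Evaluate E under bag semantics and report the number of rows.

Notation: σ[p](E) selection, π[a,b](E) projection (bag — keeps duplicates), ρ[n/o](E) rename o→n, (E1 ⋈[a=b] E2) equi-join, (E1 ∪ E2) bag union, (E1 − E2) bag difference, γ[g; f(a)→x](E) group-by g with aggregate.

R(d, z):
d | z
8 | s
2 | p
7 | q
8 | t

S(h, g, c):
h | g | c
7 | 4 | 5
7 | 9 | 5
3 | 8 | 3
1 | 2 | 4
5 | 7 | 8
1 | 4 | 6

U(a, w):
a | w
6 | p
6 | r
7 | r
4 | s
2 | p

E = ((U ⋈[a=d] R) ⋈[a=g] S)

Row counts bottom-up:
  U → 5
  R → 4
  (U ⋈[a=d] R) → 2
  S → 6
  ((U ⋈[a=d] R) ⋈[a=g] S) → 2

|E| = 2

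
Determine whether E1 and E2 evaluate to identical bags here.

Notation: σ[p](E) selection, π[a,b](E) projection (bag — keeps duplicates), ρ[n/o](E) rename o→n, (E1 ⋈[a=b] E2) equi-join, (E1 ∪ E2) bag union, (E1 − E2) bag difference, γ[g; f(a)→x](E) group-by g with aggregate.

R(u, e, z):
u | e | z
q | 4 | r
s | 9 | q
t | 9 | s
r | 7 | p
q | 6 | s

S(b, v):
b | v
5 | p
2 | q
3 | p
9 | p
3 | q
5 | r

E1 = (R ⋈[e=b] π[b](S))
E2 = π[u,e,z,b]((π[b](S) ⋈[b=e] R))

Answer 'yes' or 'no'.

E1 row counts bottom-up:
  R → 5
  S → 6
  π[b](S) → 6
  (R ⋈[e=b] π[b](S)) → 2
E2 row counts bottom-up:
  S → 6
  π[b](S) → 6
  R → 5
  (π[b](S) ⋈[b=e] R) → 2
  π[u,e,z,b]((π[b](S) ⋈[b=e] R)) → 2

E1 and E2 produce the same multiset:
u | e | z | b
s | 9 | q | 9
t | 9 | s | 9

yes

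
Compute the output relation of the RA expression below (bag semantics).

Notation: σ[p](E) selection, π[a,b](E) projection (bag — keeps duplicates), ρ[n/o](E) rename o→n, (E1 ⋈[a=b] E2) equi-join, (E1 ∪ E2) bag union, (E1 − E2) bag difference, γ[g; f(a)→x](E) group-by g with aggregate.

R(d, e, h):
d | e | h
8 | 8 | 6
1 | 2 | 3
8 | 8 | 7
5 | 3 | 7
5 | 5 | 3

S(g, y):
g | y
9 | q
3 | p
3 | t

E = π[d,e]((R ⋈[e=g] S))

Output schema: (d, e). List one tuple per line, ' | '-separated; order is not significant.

Row counts bottom-up:
  R → 5
  S → 3
  (R ⋈[e=g] S) → 2
  π[d,e]((R ⋈[e=g] S)) → 2

== RESULT ==
d | e
5 | 3
5 | 3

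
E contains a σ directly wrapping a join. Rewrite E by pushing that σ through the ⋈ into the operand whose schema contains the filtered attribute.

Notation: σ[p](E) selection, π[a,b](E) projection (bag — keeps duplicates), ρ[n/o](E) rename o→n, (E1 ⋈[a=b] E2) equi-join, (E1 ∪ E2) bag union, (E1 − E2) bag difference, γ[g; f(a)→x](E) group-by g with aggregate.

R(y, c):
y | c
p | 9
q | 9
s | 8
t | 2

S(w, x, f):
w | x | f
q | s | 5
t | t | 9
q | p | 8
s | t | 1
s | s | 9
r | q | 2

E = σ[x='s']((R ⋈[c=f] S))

σ filters on x, owned by the right side.
E' = (R ⋈[c=f] σ[x='s'](S))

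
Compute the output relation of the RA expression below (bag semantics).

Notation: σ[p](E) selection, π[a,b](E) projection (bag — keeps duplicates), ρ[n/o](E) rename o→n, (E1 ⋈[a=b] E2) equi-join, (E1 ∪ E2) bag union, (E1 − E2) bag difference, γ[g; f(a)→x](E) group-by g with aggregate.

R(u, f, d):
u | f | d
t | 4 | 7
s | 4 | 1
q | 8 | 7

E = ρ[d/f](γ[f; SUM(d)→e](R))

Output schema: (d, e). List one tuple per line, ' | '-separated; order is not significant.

Stepwise |·|:
  R → 3
  γ[f; SUM(d)→e](R) → 2
  ρ[d/f](γ[f; SUM(d)→e](R)) → 2

== RESULT ==
d | e
4 | 8
8 | 7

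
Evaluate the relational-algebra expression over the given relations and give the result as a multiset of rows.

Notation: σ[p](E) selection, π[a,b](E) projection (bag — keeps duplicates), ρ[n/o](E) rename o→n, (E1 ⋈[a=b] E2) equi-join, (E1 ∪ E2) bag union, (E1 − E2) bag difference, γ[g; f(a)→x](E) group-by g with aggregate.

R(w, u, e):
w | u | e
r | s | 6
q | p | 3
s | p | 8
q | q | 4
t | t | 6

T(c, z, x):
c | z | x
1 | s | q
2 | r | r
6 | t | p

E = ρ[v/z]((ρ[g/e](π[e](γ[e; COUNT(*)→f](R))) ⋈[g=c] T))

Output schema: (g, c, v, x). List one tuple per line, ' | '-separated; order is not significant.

Subexpression sizes:
  R → 5
  γ[e; COUNT(*)→f](R) → 4
  π[e](γ[e; COUNT(*)→f](R)) → 4
  ρ[g/e](π[e](γ[e; COUNT(*)→f](R))) → 4
  T → 3
  (ρ[g/e](π[e](γ[e; COUNT(*)→f](R))) ⋈[g=c] T) → 1
  ρ[v/z]((ρ[g/e](π[e](γ[e; COUNT(*)→f](R))) ⋈[g=c] T)) → 1

== RESULT ==
g | c | v | x
6 | 6 | t | p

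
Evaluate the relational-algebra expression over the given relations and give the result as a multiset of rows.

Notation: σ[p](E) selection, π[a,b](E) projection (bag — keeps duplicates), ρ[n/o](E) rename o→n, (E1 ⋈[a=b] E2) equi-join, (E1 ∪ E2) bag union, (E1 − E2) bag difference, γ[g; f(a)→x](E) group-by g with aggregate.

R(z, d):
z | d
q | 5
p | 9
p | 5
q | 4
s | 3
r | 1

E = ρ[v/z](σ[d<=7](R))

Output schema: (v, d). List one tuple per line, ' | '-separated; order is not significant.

Per-node cardinality:
  R → 6
  σ[d<=7](R) → 5
  ρ[v/z](σ[d<=7](R)) → 5

== RESULT ==
v | d
p | 5
q | 4
q | 5
r | 1
s | 3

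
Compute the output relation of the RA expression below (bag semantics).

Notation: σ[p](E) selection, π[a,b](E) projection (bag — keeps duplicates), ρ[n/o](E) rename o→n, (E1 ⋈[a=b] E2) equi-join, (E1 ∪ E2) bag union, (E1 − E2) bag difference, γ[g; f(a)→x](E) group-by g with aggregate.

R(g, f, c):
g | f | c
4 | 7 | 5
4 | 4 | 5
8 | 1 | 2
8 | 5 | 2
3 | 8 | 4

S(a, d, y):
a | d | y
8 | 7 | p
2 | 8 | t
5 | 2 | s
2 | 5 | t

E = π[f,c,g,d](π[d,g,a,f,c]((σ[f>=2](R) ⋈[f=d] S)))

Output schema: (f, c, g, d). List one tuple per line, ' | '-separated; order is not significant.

Stepwise |·|:
  R → 5
  σ[f>=2](R) → 4
  S → 4
  (σ[f>=2](R) ⋈[f=d] S) → 3
  π[d,g,a,f,c]((σ[f>=2](R) ⋈[f=d] S)) → 3
  π[f,c,g,d](π[d,g,a,f,c]((σ[f>=2](R) ⋈[f=d] S))) → 3

== RESULT ==
f | c | g | d
5 | 2 | 8 | 5
7 | 5 | 4 | 7
8 | 4 | 3 | 8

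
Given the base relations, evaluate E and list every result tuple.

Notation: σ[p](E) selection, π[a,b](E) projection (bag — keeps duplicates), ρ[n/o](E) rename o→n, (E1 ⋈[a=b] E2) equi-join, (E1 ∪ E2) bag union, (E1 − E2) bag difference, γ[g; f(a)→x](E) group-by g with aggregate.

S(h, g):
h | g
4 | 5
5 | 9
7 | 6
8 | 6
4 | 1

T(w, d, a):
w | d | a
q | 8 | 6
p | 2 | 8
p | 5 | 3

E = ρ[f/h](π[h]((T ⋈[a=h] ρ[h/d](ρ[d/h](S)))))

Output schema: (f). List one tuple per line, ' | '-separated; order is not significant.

Per-node cardinality:
  T → 3
  S → 5
  ρ[d/h](S) → 5
  ρ[h/d](ρ[d/h](S)) → 5
  (T ⋈[a=h] ρ[h/d](ρ[d/h](S))) → 1
  π[h]((T ⋈[a=h] ρ[h/d](ρ[d/h](S)))) → 1
  ρ[f/h](π[h]((T ⋈[a=h] ρ[h/d](ρ[d/h](S))))) → 1

== RESULT ==
f
8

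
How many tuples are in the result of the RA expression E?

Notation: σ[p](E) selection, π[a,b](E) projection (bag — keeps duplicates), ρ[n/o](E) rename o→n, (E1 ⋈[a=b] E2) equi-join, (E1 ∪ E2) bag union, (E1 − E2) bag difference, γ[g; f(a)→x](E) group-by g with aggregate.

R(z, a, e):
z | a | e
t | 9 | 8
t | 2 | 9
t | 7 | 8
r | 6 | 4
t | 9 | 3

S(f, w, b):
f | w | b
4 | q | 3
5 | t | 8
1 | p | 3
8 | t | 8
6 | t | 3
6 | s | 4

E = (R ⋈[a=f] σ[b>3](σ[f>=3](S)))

Row counts bottom-up:
  R → 5
  S → 6
  σ[f>=3](S) → 5
  σ[b>3](σ[f>=3](S)) → 3
  (R ⋈[a=f] σ[b>3](σ[f>=3](S))) → 1

|E| = 1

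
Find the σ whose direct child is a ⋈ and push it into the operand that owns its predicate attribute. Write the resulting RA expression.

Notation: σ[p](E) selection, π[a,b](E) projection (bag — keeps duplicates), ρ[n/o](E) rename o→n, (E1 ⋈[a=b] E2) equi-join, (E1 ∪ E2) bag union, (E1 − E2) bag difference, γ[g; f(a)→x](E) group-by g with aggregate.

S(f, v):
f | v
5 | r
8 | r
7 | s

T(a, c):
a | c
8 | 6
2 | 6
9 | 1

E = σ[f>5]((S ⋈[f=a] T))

σ filters on f, owned by the left side.
E' = (σ[f>5](S) ⋈[f=a] T)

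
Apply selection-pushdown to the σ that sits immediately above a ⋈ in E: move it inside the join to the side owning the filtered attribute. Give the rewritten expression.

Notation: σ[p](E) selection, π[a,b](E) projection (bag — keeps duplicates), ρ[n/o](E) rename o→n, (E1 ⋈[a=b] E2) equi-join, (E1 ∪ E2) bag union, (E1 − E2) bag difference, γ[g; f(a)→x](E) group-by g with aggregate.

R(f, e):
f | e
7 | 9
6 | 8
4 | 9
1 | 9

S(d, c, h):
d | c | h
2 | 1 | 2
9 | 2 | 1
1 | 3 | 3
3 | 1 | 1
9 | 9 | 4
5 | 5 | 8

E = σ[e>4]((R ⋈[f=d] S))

σ filters on e, owned by the left side.
E' = (σ[e>4](R) ⋈[f=d] S)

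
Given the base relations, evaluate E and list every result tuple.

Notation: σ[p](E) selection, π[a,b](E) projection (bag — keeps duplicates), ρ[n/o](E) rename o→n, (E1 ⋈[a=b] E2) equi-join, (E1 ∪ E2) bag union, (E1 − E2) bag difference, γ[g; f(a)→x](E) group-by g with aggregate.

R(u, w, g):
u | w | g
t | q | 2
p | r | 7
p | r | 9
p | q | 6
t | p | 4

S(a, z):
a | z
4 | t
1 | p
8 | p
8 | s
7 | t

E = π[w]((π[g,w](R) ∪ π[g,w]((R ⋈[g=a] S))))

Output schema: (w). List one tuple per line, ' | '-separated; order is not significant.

Per-node cardinality:
  R → 5
  π[g,w](R) → 5
  R → 5
  S → 5
  (R ⋈[g=a] S) → 2
  π[g,w]((R ⋈[g=a] S)) → 2
  (π[g,w](R) ∪ π[g,w]((R ⋈[g=a] S))) → 7
  π[w]((π[g,w](R) ∪ π[g,w]((R ⋈[g=a] S)))) → 7

== RESULT ==
w
p
p
q
q
r
r
r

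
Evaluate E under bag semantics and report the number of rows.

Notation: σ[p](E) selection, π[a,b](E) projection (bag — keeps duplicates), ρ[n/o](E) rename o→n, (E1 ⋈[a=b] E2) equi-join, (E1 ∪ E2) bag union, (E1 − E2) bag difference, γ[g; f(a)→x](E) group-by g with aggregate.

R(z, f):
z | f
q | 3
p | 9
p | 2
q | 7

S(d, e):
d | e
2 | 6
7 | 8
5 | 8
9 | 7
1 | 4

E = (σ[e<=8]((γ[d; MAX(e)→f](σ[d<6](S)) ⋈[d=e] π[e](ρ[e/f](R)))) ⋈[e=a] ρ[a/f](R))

Per-node cardinality:
  S → 5
  σ[d<6](S) → 3
  γ[d; MAX(e)→f](σ[d<6](S)) → 3
  R → 4
  ρ[e/f](R) → 4
  π[e](ρ[e/f](R)) → 4
  (γ[d; MAX(e)→f](σ[d<6](S)) ⋈[d=e] π[e](ρ[e/f](R))) → 1
  σ[e<=8]((γ[d; MAX(e)→f](σ[d<6](S)) ⋈[d=e] π[e](ρ[e/f](R)))) → 1
  R → 4
  ρ[a/f](R) → 4
  (σ[e<=8]((γ[d; MAX(e)→f](σ[d<6](S)) ⋈[d=e] π[e](ρ[e/f](R)))) ⋈[e=a] ρ[a/f](R)) → 1

|E| = 1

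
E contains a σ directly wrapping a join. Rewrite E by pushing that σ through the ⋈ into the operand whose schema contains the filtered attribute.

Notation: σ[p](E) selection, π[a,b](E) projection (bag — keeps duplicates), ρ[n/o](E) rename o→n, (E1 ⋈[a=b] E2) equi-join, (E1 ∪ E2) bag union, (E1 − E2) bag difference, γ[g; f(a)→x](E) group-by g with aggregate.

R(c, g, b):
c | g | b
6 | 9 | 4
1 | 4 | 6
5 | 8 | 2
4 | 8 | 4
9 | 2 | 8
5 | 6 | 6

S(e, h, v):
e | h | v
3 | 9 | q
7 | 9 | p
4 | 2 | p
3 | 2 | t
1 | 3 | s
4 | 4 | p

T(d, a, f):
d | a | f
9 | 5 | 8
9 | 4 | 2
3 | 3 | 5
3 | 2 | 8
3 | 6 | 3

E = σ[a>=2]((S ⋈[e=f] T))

σ filters on a, owned by the right side.
E' = (S ⋈[e=f] σ[a>=2](T))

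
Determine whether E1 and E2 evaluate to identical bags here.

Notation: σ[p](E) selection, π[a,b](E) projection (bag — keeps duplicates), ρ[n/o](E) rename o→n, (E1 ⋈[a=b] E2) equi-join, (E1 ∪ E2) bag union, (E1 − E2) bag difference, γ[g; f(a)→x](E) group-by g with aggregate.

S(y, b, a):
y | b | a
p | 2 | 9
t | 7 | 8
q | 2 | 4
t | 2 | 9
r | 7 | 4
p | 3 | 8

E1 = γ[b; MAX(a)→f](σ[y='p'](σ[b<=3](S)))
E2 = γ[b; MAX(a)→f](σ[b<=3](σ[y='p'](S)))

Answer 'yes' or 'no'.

E1 stepwise |·|:
  S → 6
  σ[b<=3](S) → 4
  σ[y='p'](σ[b<=3](S)) → 2
  γ[b; MAX(a)→f](σ[y='p'](σ[b<=3](S))) → 2
E2 stepwise |·|:
  S → 6
  σ[y='p'](S) → 2
  σ[b<=3](σ[y='p'](S)) → 2
  γ[b; MAX(a)→f](σ[b<=3](σ[y='p'](S))) → 2

E1 and E2 produce the same multiset:
b | f
2 | 9
3 | 8

yes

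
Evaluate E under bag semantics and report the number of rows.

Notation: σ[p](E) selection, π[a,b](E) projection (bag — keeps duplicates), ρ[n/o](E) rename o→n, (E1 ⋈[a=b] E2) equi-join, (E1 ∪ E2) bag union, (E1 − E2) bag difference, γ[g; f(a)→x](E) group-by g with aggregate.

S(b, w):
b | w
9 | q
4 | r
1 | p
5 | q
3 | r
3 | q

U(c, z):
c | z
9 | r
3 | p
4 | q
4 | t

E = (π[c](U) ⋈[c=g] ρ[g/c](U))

Per-node cardinality:
  U → 4
  π[c](U) → 4
  U → 4
  ρ[g/c](U) → 4
  (π[c](U) ⋈[c=g] ρ[g/c](U)) → 6

|E| = 6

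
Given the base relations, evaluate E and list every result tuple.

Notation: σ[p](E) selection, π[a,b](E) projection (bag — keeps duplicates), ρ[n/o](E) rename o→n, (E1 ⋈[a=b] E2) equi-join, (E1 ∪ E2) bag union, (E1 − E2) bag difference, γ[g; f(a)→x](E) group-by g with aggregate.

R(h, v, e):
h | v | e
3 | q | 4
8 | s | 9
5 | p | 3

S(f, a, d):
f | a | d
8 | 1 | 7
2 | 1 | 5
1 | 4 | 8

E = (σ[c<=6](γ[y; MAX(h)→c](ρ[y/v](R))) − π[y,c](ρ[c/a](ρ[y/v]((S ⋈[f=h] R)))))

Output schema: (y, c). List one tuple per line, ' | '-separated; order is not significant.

Row counts bottom-up:
  R → 3
  ρ[y/v](R) → 3
  γ[y; MAX(h)→c](ρ[y/v](R)) → 3
  σ[c<=6](γ[y; MAX(h)→c](ρ[y/v](R))) → 2
  S → 3
  R → 3
  (S ⋈[f=h] R) → 1
  ρ[y/v]((S ⋈[f=h] R)) → 1
  ρ[c/a](ρ[y/v]((S ⋈[f=h] R))) → 1
  π[y,c](ρ[c/a](ρ[y/v]((S ⋈[f=h] R)))) → 1
  (σ[c<=6](γ[y; MAX(h)→c](ρ[y/v](R))) − π[y,c](ρ[c/a](ρ[y/v]((S ⋈[f=h] R))))) → 2

== RESULT ==
y | c
p | 5
q | 3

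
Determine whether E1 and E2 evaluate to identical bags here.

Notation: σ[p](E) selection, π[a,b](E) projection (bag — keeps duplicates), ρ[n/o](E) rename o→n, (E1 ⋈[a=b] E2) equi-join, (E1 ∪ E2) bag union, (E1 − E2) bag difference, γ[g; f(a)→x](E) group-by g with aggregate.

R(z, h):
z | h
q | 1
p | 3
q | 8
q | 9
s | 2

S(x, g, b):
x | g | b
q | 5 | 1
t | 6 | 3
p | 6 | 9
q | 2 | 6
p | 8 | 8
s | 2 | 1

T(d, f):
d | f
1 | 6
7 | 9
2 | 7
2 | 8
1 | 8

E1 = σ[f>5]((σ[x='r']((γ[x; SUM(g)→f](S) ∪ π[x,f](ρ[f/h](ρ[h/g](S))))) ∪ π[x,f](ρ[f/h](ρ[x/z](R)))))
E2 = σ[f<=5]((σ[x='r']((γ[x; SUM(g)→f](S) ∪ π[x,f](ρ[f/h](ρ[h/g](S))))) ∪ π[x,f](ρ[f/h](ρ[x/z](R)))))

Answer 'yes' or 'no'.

E1 per-node cardinality:
  S → 6
  γ[x; SUM(g)→f](S) → 4
  S → 6
  ρ[h/g](S) → 6
  ρ[f/h](ρ[h/g](S)) → 6
  π[x,f](ρ[f/h](ρ[h/g](S))) → 6
  (γ[x; SUM(g)→f](S) ∪ π[x,f](ρ[f/h](ρ[h/g](S)))) → 10
  σ[x='r']((γ[x; SUM(g)→f](S) ∪ π[x,f](ρ[f/h](ρ[h/g](S))))) → 0
  R → 5
  ρ[x/z](R) → 5
  ρ[f/h](ρ[x/z](R)) → 5
  π[x,f](ρ[f/h](ρ[x/z](R))) → 5
  (σ[x='r']((γ[x; SUM(g)→f](S) ∪ π[x,f](ρ[f/h](ρ[h/g](S))))) ∪ π[x,f](ρ[f/h](ρ[x/z](R)))) → 5
  σ[f>5]((σ[x='r']((γ[x; SUM(g)→f](S) ∪ π[x,f](ρ[f/h](ρ[h/g](S))))) ∪ π[x,f](ρ[f/h](ρ[x/z](R))))) → 2
E2 per-node cardinality:
  S → 6
  γ[x; SUM(g)→f](S) → 4
  S → 6
  ρ[h/g](S) → 6
  ρ[f/h](ρ[h/g](S)) → 6
  π[x,f](ρ[f/h](ρ[h/g](S))) → 6
  (γ[x; SUM(g)→f](S) ∪ π[x,f](ρ[f/h](ρ[h/g](S)))) → 10
  σ[x='r']((γ[x; SUM(g)→f](S) ∪ π[x,f](ρ[f/h](ρ[h/g](S))))) → 0
  R → 5
  ρ[x/z](R) → 5
  ρ[f/h](ρ[x/z](R)) → 5
  π[x,f](ρ[f/h](ρ[x/z](R))) → 5
  (σ[x='r']((γ[x; SUM(g)→f](S) ∪ π[x,f](ρ[f/h](ρ[h/g](S))))) ∪ π[x,f](ρ[f/h](ρ[x/z](R)))) → 5
  σ[f<=5]((σ[x='r']((γ[x; SUM(g)→f](S) ∪ π[x,f](ρ[f/h](ρ[h/g](S))))) ∪ π[x,f](ρ[f/h](ρ[x/z](R))))) → 3

E1 result:
x | f
q | 8
q | 9
E2 result:
x | f
p | 3
q | 1
s | 2
Witness: ('q', 8) appears 1× in E1 but 0× in E2.

no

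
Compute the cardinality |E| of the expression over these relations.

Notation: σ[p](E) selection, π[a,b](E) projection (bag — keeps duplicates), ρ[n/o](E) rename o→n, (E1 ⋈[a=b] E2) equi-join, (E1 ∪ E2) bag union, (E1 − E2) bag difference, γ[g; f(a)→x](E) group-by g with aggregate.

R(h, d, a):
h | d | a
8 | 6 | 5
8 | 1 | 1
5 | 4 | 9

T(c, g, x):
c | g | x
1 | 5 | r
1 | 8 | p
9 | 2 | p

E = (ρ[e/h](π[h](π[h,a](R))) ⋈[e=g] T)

Stepwise |·|:
  R → 3
  π[h,a](R) → 3
  π[h](π[h,a](R)) → 3
  ρ[e/h](π[h](π[h,a](R))) → 3
  T → 3
  (ρ[e/h](π[h](π[h,a](R))) ⋈[e=g] T) → 3

|E| = 3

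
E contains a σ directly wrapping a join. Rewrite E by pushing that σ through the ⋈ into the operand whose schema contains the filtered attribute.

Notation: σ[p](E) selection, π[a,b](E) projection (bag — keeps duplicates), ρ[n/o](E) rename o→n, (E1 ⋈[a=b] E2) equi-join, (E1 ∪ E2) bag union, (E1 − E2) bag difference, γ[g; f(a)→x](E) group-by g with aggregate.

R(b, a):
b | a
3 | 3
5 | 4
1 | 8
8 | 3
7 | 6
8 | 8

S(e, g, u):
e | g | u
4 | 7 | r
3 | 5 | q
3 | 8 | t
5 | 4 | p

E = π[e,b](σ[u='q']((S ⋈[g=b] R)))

σ filters on u, owned by the left side.
E' = π[e,b]((σ[u='q'](S) ⋈[g=b] R))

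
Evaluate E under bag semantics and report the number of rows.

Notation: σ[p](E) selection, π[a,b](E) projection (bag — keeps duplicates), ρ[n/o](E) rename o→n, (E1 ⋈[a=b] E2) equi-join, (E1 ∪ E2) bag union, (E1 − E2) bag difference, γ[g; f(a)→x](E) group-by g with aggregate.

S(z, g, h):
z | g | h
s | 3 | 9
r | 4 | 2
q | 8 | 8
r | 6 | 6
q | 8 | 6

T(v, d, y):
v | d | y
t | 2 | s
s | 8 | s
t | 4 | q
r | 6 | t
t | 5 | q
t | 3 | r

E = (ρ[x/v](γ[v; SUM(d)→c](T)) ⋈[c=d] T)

Stepwise |·|:
  T → 6
  γ[v; SUM(d)→c](T) → 3
  ρ[x/v](γ[v; SUM(d)→c](T)) → 3
  T → 6
  (ρ[x/v](γ[v; SUM(d)→c](T)) ⋈[c=d] T) → 2

|E| = 2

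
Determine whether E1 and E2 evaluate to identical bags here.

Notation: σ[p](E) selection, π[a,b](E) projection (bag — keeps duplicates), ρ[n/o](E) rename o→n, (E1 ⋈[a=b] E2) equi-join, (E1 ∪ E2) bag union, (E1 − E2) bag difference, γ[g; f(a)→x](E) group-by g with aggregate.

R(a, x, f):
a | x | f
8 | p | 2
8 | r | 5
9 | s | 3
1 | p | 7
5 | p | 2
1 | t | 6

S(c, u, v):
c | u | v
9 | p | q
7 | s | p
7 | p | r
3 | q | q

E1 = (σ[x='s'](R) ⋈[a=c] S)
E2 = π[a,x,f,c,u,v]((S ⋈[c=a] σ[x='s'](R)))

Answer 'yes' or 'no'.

E1 per-node cardinality:
  R → 6
  σ[x='s'](R) → 1
  S → 4
  (σ[x='s'](R) ⋈[a=c] S) → 1
E2 per-node cardinality:
  S → 4
  R → 6
  σ[x='s'](R) → 1
  (S ⋈[c=a] σ[x='s'](R)) → 1
  π[a,x,f,c,u,v]((S ⋈[c=a] σ[x='s'](R))) → 1

E1 and E2 produce the same multiset:
a | x | f | c | u | v
9 | s | 3 | 9 | p | q

yes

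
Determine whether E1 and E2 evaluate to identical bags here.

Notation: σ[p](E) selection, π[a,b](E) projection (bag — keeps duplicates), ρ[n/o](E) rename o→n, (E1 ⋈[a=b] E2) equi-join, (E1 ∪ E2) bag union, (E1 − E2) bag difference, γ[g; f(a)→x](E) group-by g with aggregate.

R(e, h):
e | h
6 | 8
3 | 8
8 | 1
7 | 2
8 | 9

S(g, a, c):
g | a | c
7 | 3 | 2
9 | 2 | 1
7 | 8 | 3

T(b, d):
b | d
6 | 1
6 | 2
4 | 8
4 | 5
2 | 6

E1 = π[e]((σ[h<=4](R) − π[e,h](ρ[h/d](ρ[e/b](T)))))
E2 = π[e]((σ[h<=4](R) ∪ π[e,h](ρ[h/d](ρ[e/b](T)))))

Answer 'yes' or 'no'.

E1 per-node cardinality:
  R → 5
  σ[h<=4](R) → 2
  T → 5
  ρ[e/b](T) → 5
  ρ[h/d](ρ[e/b](T)) → 5
  π[e,h](ρ[h/d](ρ[e/b](T))) → 5
  (σ[h<=4](R) − π[e,h](ρ[h/d](ρ[e/b](T)))) → 2
  π[e]((σ[h<=4](R) − π[e,h](ρ[h/d](ρ[e/b](T))))) → 2
E2 per-node cardinality:
  R → 5
  σ[h<=4](R) → 2
  T → 5
  ρ[e/b](T) → 5
  ρ[h/d](ρ[e/b](T)) → 5
  π[e,h](ρ[h/d](ρ[e/b](T))) → 5
  (σ[h<=4](R) ∪ π[e,h](ρ[h/d](ρ[e/b](T)))) → 7
  π[e]((σ[h<=4](R) ∪ π[e,h](ρ[h/d](ρ[e/b](T))))) → 7

E1 result:
e
7
8
E2 result:
e
2
4
4
6
6
7
8
Witness: (6,) appears 0× in E1 but 2× in E2.

no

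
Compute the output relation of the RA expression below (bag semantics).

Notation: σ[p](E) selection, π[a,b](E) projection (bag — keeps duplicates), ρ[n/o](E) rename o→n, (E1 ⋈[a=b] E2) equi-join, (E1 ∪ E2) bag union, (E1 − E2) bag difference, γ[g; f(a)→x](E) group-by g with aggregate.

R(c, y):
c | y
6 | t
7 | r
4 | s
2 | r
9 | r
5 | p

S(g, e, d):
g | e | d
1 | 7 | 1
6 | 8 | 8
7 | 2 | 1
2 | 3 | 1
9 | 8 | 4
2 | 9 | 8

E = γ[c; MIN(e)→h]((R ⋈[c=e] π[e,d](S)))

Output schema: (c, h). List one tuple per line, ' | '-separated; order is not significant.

Per-node cardinality:
  R → 6
  S → 6
  π[e,d](S) → 6
  (R ⋈[c=e] π[e,d](S)) → 3
  γ[c; MIN(e)→h]((R ⋈[c=e] π[e,d](S))) → 3

== RESULT ==
c | h
2 | 2
7 | 7
9 | 9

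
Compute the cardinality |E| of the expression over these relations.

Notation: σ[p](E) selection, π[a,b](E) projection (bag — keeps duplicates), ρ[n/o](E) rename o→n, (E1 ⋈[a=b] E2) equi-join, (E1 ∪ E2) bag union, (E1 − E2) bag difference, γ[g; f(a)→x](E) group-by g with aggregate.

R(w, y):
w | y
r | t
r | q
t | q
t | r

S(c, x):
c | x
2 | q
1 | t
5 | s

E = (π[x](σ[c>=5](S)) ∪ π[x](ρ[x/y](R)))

Per-node cardinality:
  S → 3
  σ[c>=5](S) → 1
  π[x](σ[c>=5](S)) → 1
  R → 4
  ρ[x/y](R) → 4
  π[x](ρ[x/y](R)) → 4
  (π[x](σ[c>=5](S)) ∪ π[x](ρ[x/y](R))) → 5

|E| = 5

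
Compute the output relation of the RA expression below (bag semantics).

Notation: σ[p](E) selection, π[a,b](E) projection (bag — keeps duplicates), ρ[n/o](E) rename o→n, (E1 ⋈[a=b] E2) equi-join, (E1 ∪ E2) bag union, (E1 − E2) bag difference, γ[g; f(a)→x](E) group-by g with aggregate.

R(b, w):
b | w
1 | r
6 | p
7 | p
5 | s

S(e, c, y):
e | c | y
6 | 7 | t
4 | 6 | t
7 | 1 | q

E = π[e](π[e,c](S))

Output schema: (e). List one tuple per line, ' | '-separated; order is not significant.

Subexpression sizes:
  S → 3
  π[e,c](S) → 3
  π[e](π[e,c](S)) → 3

== RESULT ==
e
4
6
7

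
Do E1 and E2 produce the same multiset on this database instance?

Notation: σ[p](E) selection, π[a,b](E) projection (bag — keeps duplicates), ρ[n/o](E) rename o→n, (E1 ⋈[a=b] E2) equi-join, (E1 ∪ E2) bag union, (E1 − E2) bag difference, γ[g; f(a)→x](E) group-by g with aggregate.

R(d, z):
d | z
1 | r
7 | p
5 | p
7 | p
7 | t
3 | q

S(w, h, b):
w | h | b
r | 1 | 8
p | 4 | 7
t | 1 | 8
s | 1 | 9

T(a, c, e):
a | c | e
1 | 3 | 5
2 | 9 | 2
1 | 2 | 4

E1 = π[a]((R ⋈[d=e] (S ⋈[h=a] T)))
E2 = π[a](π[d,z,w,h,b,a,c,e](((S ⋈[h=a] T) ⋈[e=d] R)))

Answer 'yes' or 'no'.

E1 stepwise |·|:
  R → 6
  S → 4
  T → 3
  (S ⋈[h=a] T) → 6
  (R ⋈[d=e] (S ⋈[h=a] T)) → 3
  π[a]((R ⋈[d=e] (S ⋈[h=a] T))) → 3
E2 stepwise |·|:
  S → 4
  T → 3
  (S ⋈[h=a] T) → 6
  R → 6
  ((S ⋈[h=a] T) ⋈[e=d] R) → 3
  π[d,z,w,h,b,a,c,e](((S ⋈[h=a] T) ⋈[e=d] R)) → 3
  π[a](π[d,z,w,h,b,a,c,e](((S ⋈[h=a] T) ⋈[e=d] R))) → 3

E1 and E2 produce the same multiset:
a
1
1
1

yes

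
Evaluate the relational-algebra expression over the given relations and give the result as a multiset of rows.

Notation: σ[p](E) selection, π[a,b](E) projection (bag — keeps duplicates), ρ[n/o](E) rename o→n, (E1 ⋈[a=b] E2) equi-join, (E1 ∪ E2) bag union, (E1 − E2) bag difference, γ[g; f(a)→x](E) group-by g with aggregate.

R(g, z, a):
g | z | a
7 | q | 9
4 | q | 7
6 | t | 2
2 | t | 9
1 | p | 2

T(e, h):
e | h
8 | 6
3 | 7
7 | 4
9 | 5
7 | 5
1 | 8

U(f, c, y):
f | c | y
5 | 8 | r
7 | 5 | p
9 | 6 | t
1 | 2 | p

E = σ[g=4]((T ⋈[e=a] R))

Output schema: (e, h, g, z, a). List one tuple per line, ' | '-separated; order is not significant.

Subexpression sizes:
  T → 6
  R → 5
  (T ⋈[e=a] R) → 4
  σ[g=4]((T ⋈[e=a] R)) → 2

== RESULT ==
e | h | g | z | a
7 | 4 | 4 | q | 7
7 | 5 | 4 | q | 7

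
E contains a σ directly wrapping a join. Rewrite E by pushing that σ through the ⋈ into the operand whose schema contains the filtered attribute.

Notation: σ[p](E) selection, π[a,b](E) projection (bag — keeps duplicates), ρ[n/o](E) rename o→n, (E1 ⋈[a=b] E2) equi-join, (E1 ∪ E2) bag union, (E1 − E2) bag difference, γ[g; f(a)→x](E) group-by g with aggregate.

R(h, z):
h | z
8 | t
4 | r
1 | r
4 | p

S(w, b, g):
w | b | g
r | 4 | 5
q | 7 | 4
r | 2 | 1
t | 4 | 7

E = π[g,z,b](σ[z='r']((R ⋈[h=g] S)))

σ filters on z, owned by the left side.
E' = π[g,z,b]((σ[z='r'](R) ⋈[h=g] S))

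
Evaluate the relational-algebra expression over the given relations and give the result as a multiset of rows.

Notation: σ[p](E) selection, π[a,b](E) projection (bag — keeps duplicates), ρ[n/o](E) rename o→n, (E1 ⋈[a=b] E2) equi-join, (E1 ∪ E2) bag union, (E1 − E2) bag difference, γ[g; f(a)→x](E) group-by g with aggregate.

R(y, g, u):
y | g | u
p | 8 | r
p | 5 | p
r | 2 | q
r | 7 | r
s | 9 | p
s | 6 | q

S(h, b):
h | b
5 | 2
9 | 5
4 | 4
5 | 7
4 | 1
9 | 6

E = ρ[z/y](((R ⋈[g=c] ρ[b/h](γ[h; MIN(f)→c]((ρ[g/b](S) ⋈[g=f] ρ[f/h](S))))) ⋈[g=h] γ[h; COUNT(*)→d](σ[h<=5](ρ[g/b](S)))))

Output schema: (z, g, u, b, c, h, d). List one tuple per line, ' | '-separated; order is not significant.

Per-node cardinality:
  R → 6
  S → 6
  ρ[g/b](S) → 6
  S → 6
  ρ[f/h](S) → 6
  (ρ[g/b](S) ⋈[g=f] ρ[f/h](S)) → 4
  γ[h; MIN(f)→c]((ρ[g/b](S) ⋈[g=f] ρ[f/h](S))) → 2
  ρ[b/h](γ[h; MIN(f)→c]((ρ[g/b](S) ⋈[g=f] ρ[f/h](S)))) → 2
  (R ⋈[g=c] ρ[b/h](γ[h; MIN(f)→c]((ρ[g/b](S) ⋈[g=f] ρ[f/h](S))))) → 1
  S → 6
  ρ[g/b](S) → 6
  σ[h<=5](ρ[g/b](S)) → 4
  γ[h; COUNT(*)→d](σ[h<=5](ρ[g/b](S))) → 2
  ((R ⋈[g=c] ρ[b/h](γ[h; MIN(f)→c]((ρ[g/b](S) ⋈[g=f] ρ[f/h](S))))) ⋈[g=h] γ[h; COUNT(*)→d](σ[h<=5](ρ[g/b](S)))) → 1
  ρ[z/y](((R ⋈[g=c] ρ[b/h](γ[h; MIN(f)→c]((ρ[g/b](S) ⋈[g=f] ρ[f/h](S))))) ⋈[g=h] γ[h; COUNT(*)→d](σ[h<=5](ρ[g/b](S))))) → 1

== RESULT ==
z | g | u | b | c | h | d
p | 5 | p | 9 | 5 | 5 | 2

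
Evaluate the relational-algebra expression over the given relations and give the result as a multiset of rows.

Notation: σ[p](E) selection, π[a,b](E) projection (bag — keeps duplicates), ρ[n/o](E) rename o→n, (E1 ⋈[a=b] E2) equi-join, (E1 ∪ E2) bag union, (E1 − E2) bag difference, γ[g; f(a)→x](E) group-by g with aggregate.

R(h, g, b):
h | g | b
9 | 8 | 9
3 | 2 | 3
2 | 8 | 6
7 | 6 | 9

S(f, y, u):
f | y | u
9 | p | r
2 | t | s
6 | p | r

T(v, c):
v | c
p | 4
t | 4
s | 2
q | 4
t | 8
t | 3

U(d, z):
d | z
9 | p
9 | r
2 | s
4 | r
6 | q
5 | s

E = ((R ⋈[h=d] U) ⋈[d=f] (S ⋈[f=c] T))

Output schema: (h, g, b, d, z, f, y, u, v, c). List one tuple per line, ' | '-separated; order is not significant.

Per-node cardinality:
  R → 4
  U → 6
  (R ⋈[h=d] U) → 3
  S → 3
  T → 6
  (S ⋈[f=c] T) → 1
  ((R ⋈[h=d] U) ⋈[d=f] (S ⋈[f=c] T)) → 1

== RESULT ==
h | g | b | d | z | f | y | u | v | c
2 | 8 | 6 | 2 | s | 2 | t | s | s | 2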